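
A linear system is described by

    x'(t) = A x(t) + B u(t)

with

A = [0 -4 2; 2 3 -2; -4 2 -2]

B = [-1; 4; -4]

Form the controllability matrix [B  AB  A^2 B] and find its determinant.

AB = [[-24], [18], [20]]
A^2B = [[-32], [-34], [92]]
Controllability matrix C = [B  AB  A^2B] = [[-1, -24, -32], [4, 18, -34], [-4, 20, 92]]
Expanding along the first row, det(C) = (-1)·(18·92 - (-34)·20) - (-24)·(4·92 - (-34)·(-4)) + (-32)·(4·20 - 18·(-4)) = (-1)·2336 - (-24)·232 + (-32)·152 = -1632
Since det(C) ≠ 0, rank(C) = 3 and the system is completely controllable.

-1632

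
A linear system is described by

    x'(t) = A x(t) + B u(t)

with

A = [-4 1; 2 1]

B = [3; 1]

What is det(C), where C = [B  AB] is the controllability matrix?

32

AB = [[-11], [7]]
Controllability matrix C = [B  AB] = [[3, -11], [1, 7]]
det(C) = 3·7 - (-11)·1 = 21 - (-11) = 32
Since det(C) ≠ 0, rank(C) = 2 and the system is completely controllable.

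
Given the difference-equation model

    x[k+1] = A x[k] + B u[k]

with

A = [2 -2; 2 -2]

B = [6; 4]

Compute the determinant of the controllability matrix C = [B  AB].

8

AB = [[4], [4]]
Controllability matrix C = [B  AB] = [[6, 4], [4, 4]]
det(C) = 6·4 - 4·4 = 24 - 16 = 8
Since det(C) ≠ 0, rank(C) = 2 and the system is completely controllable.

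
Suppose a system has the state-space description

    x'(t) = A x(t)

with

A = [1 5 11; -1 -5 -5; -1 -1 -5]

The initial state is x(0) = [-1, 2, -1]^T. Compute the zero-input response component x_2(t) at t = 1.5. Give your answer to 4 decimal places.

det(sI - A) = s^3 - (tr A)s^2 + (M11 + M22 + M33)s - det A, where Mii is the 2×2 principal minor of A obtained by deleting row i and column i.
tr A = 1 + (-5) + (-5) = -9; M11 = (-5)·(-5) - (-5)·(-1) = 25 - 5 = 20; M22 = 1·(-5) - 11·(-1) = -5 - (-11) = 6; M33 = 1·(-5) - 5·(-1) = -5 - (-5) = 0; sum of minors = 26.
det A = 1·((-5)·(-5) - (-5)·(-1)) - 5·((-1)·(-5) - (-5)·(-1)) + 11·((-1)·(-1) - (-5)·(-1)) = 1·20 - 5·0 + 11·(-4) = -24.
So p(s) = det(sI - A) = s^3 + 9s^2 + 26s + 24.
Rational-root test: any integer root divides 24. Testing small divisors, s = -2 works: p(-2) = -8 + 36 + (-52) + 24 = 0, so (s + 2) is a factor.
Dividing, p(s) = (s + 2)(s^2 + 7s + 12).
Factor s^2 + 7s + 12: two numbers with sum -7 and product 12 are -3 and -4, so s^2 + 7s + 12 = (s + 3)(s + 4).
Hence p(s) = (s + 2) (s + 3) (s + 4), with roots -4, -3, -2.
The eigenvalues -4, -3, -2 are distinct and real, so A is diagonalisable and x(t) = e^{At} x(0) = V diag(e^{λ_i t}) V^{-1} x(0), where the columns of V are the eigenvectors.
λ = -4: A - (-4)I = [[5, 5, 11], [-1, -1, -5], [-1, -1, -1]]. v must be orthogonal to every row; (row 1) × (row 2) = [-14, 14, 0], so take v_1 = [-1, 1, 0]^T.
λ = -3: A - (-3)I = [[4, 5, 11], [-1, -2, -5], [-1, -1, -2]]. v must be orthogonal to every row; (row 1) × (row 2) = [-3, 9, -3], so take v_2 = [1, -3, 1]^T.
λ = -2: A - (-2)I = [[3, 5, 11], [-1, -3, -5], [-1, -1, -3]]. v must be orthogonal to every row; (row 1) × (row 2) = [8, 4, -4], so take v_3 = [-2, -1, 1]^T.
V = [v_1 v_2 v_3] = [[-1, 1, -2], [1, -3, -1], [0, 1, 1]] has det V = -1, so V^{-1} = adj(V)/det V = [[2, 3, 7], [1, 1, 3], [-1, -1, -2]].
Modal coordinates z(0) = V^{-1} x(0): 2·(-1) + 3·2 + 7·(-1) = -3; 1·(-1) + 1·2 + 3·(-1) = -2; (-1)·(-1) + (-1)·2 + (-2)·(-1) = 1; so z(0) = [-3, -2, 1]^T.
x_2(t) = Σ_i (v_i)_2 · z_i(0) · e^{λ_i t} (row 2 of V times the modal terms).
x_2(1.5) = 1·(-3)·e^{-4·1.5} + (-3)·(-2)·e^{-3·1.5} + (-1)·1·e^{-2·1.5} = (-3)·0.002479 + 6·0.011109 + (-1)·0.049787 = 0.0094.

0.0094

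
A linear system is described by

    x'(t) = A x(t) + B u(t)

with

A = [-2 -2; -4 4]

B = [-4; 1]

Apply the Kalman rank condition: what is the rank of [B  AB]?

2

AB = [[6], [20]]
Controllability matrix C = [B  AB] = [[-4, 6], [1, 20]]
det(C) = (-4)·20 - 6·1 = -80 - 6 = -86 ≠ 0, so rank(C) = 2.
rank(C) = 2 = n, so the pair (A, B) is completely controllable.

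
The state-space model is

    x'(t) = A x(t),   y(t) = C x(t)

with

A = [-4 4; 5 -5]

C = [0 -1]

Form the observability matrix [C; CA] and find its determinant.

CA = [[-5, 5]]
Observability matrix O = [C; CA] = [[0, -1], [-5, 5]]
det(O) = 0·5 - (-1)·(-5) = 0 - 5 = -5
Since det(O) ≠ 0, rank(O) = 2 and the system is completely observable.

-5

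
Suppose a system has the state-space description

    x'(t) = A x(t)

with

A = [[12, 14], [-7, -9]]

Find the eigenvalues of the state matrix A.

det(sI - A) = s^2 - (tr A)s + det A, with tr A = 12 + (-9) = 3 and det A = 12·(-9) - 14·(-7) = -108 - (-98) = -10.
So p(s) = det(sI - A) = s^2 - 3s - 10.
Factor s^2 - 3s - 10: two numbers with sum 3 and product -10 are 5 and -2, so s^2 - 3s - 10 = (s - 5)(s + 2).
Hence p(s) = (s - 5) (s + 2), with roots -2, 5.
At least one eigenvalue has non-negative real part, so the system is not asymptotically stable.

-2, 5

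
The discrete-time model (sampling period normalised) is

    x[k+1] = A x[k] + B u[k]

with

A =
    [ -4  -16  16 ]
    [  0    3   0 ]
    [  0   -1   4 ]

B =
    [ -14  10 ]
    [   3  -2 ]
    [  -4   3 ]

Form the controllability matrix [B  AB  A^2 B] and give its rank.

AB = [[-56, 40], [9, -6], [-19, 14]]
A^2B = [[-224, 160], [27, -18], [-85, 62]]
Controllability matrix C = [B  AB  A^2B] = [[-14, 10, -56, 40, -224, 160], [3, -2, 9, -6, 27, -18], [-4, 3, -19, 14, -85, 62]]
The rows r1, r2, r3 of C are linearly dependent: -r1 - 2·r2 + 2·r3 = 0 (check each entry), so rank(C) ≤ 2.
The 2×2 minor from rows 1, 2, columns 1, 2 is (-14)·(-2) - 10·3 = 28 - 30 = -2 ≠ 0, so rank(C) = 2.
rank(C) = 2 < n = 3, so the pair (A, B) is not completely controllable.

2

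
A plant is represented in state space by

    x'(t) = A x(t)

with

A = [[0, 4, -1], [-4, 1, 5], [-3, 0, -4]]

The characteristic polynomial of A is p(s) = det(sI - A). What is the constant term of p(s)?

127

Expand det(sI - A) for the 3×3 matrix.
p(s) = s^3 + 3s^2 + 9s + 127.
(Check: constant term = det(-A) = (-1)^3 det A = 127; coefficient of s^2 = -tr A = 3.)
The constant term is 127.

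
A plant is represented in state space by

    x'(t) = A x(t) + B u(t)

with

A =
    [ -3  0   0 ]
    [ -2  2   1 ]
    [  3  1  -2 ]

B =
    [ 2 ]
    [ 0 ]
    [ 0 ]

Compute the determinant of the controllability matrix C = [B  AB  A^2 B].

AB = [[-6], [-4], [6]]
A^2B = [[18], [10], [-34]]
Controllability matrix C = [B  AB  A^2B] = [[2, -6, 18], [0, -4, 10], [0, 6, -34]]
Expanding along the first row, det(C) = 2·((-4)·(-34) - 10·6) - (-6)·(0·(-34) - 10·0) + 18·(0·6 - (-4)·0) = 2·76 - (-6)·0 + 18·0 = 152
Since det(C) ≠ 0, rank(C) = 3 and the system is completely controllable.

152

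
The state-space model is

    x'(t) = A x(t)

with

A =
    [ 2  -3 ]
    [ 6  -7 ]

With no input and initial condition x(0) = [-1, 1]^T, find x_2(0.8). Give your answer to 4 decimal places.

det(sI - A) = s^2 - (tr A)s + det A, with tr A = 2 + (-7) = -5 and det A = 2·(-7) - (-3)·6 = -14 - (-18) = 4.
So p(s) = det(sI - A) = s^2 + 5s + 4.
Factor s^2 + 5s + 4: two numbers with sum -5 and product 4 are -1 and -4, so s^2 + 5s + 4 = (s + 1)(s + 4).
Hence p(s) = (s + 1) (s + 4), with roots -4, -1.
The eigenvalues -4, -1 are distinct and real, so A is diagonalisable and x(t) = e^{At} x(0) = V diag(e^{λ_i t}) V^{-1} x(0), where the columns of V are the eigenvectors.
λ = -4: A - (-4)I = [[6, -3], [6, -3]]. Row 1 gives 6·v1 + (-3)·v2 = 0, so take v_1 = [1, 2]^T.
λ = -1: A - (-1)I = [[3, -3], [6, -6]]. Row 1 gives 3·v1 + (-3)·v2 = 0, so take v_2 = [-1, -1]^T.
V = [v_1 v_2] = [[1, -1], [2, -1]] has det V = 1, so V^{-1} = adj(V)/det V = [[-1, 1], [-2, 1]].
Modal coordinates z(0) = V^{-1} x(0): (-1)·(-1) + 1·1 = 2; (-2)·(-1) + 1·1 = 3; so z(0) = [2, 3]^T.
x_2(t) = Σ_i (v_i)_2 · z_i(0) · e^{λ_i t} (row 2 of V times the modal terms).
x_2(0.8) = 2·2·e^{-4·0.8} + (-1)·3·e^{-1·0.8} = 4·0.040762 + (-3)·0.449329 = -1.1849.

-1.1849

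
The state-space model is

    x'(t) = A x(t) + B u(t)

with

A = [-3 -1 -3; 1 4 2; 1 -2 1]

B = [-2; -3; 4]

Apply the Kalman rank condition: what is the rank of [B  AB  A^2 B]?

3

AB = [[-3], [-6], [8]]
A^2B = [[-9], [-11], [17]]
Controllability matrix C = [B  AB  A^2B] = [[-2, -3, -9], [-3, -6, -11], [4, 8, 17]]
det(C) = (-2)·((-6)·17 - (-11)·8) - (-3)·((-3)·17 - (-11)·4) + (-9)·((-3)·8 - (-6)·4) = (-2)·(-14) - (-3)·(-7) + (-9)·0 = 7 ≠ 0, so rank(C) = 3.
rank(C) = 3 = n, so the pair (A, B) is completely controllable.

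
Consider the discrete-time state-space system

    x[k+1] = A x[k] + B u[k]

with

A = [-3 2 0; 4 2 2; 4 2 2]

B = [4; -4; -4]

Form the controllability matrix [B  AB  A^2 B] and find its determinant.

AB = [[-20], [0], [0]]
A^2B = [[60], [-80], [-80]]
Controllability matrix C = [B  AB  A^2B] = [[4, -20, 60], [-4, 0, -80], [-4, 0, -80]]
Expanding along the first row, det(C) = 4·(0·(-80) - (-80)·0) - (-20)·((-4)·(-80) - (-80)·(-4)) + 60·((-4)·0 - 0·(-4)) = 4·0 - (-20)·0 + 60·0 = 0
Since det(C) = 0, rank(C) < 3 and the system is not completely controllable.

0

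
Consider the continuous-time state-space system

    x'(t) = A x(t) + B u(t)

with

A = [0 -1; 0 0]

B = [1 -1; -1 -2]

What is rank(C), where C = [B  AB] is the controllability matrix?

2

AB = [[1, 2], [0, 0]]
Controllability matrix C = [B  AB] = [[1, -1, 1, 2], [-1, -2, 0, 0]]
Take the 2×2 submatrix of C formed by columns 1, 2: [[1, -1], [-1, -2]]. Its determinant is 1·(-2) - (-1)·(-1) = -2 - 1 = -3 ≠ 0.
So rank(C) ≥ 2; since C has 2 rows, rank(C) = 2.
rank(C) = 2 = n, so the pair (A, B) is completely controllable.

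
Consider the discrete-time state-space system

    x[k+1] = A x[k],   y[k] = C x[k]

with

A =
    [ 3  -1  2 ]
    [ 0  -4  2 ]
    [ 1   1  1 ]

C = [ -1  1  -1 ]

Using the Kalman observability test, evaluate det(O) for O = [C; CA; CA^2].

-14

CA = [[-4, -4, -1]]
CA^2 = [[-13, 19, -17]]
Observability matrix O = [C; CA; CA^2] = [[-1, 1, -1], [-4, -4, -1], [-13, 19, -17]]
Expanding along the first row, det(O) = (-1)·((-4)·(-17) - (-1)·19) - 1·((-4)·(-17) - (-1)·(-13)) + (-1)·((-4)·19 - (-4)·(-13)) = (-1)·87 - 1·55 + (-1)·(-128) = -14
Since det(O) ≠ 0, rank(O) = 3 and the system is completely observable.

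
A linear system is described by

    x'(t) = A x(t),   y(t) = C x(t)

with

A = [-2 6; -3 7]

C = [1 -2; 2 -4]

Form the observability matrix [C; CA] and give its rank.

CA = [[4, -8], [8, -16]]
Observability matrix O = [C; CA] = [[1, -2], [2, -4], [4, -8], [8, -16]]
Every row of O is a scalar multiple of row 1 = [1, -2] (multipliers 1, 2, 4, 8), so the rows span a one-dimensional space.
O ≠ 0, hence rank(O) = 1.
rank(O) = 1 < n = 2, so the pair (A, C) is not completely observable.

1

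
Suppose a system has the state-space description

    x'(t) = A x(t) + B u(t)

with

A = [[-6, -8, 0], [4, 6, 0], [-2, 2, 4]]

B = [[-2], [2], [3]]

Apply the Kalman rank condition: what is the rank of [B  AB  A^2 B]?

2

AB = [[-4], [4], [20]]
A^2B = [[-8], [8], [96]]
Controllability matrix C = [B  AB  A^2B] = [[-2, -4, -8], [2, 4, 8], [3, 20, 96]]
The rows r1, r2, r3 of C are linearly dependent: r1 + r2 = 0 (check each entry), so rank(C) ≤ 2.
The 2×2 minor from rows 1, 3, columns 1, 2 is (-2)·20 - (-4)·3 = -40 - (-12) = -28 ≠ 0, so rank(C) = 2.
rank(C) = 2 < n = 3, so the pair (A, B) is not completely controllable.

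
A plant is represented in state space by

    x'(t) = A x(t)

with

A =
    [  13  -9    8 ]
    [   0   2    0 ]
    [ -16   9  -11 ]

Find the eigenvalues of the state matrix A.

-3, 2, 5

det(sI - A) = s^3 - (tr A)s^2 + (M11 + M22 + M33)s - det A, where Mii is the 2×2 principal minor of A obtained by deleting row i and column i.
tr A = 13 + 2 + (-11) = 4; M11 = 2·(-11) - 0·9 = -22 - 0 = -22; M22 = 13·(-11) - 8·(-16) = -143 - (-128) = -15; M33 = 13·2 - (-9)·0 = 26 - 0 = 26; sum of minors = -11.
det A = 13·(2·(-11) - 0·9) - (-9)·(0·(-11) - 0·(-16)) + 8·(0·9 - 2·(-16)) = 13·(-22) - (-9)·0 + 8·32 = -30.
So p(s) = det(sI - A) = s^3 - 4s^2 - 11s + 30.
Rational-root test: any integer root divides 30. Testing small divisors, s = 2 works: p(2) = 8 + (-16) + (-22) + 30 = 0, so (s - 2) is a factor.
Dividing, p(s) = (s - 2)(s^2 - 2s - 15).
Factor s^2 - 2s - 15: two numbers with sum 2 and product -15 are 5 and -3, so s^2 - 2s - 15 = (s - 5)(s + 3).
Hence p(s) = (s - 5) (s - 2) (s + 3), with roots -3, 2, 5.
At least one eigenvalue has non-negative real part, so the system is not asymptotically stable.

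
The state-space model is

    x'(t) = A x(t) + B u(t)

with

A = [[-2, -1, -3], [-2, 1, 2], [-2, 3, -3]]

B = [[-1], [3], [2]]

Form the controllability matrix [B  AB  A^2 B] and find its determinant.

AB = [[-7], [9], [5]]
A^2B = [[-10], [33], [26]]
Controllability matrix C = [B  AB  A^2B] = [[-1, -7, -10], [3, 9, 33], [2, 5, 26]]
Expanding along the first row, det(C) = (-1)·(9·26 - 33·5) - (-7)·(3·26 - 33·2) + (-10)·(3·5 - 9·2) = (-1)·69 - (-7)·12 + (-10)·(-3) = 45
Since det(C) ≠ 0, rank(C) = 3 and the system is completely controllable.

45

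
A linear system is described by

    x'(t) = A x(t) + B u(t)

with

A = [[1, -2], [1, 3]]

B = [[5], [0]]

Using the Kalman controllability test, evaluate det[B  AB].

25

AB = [[5], [5]]
Controllability matrix C = [B  AB] = [[5, 5], [0, 5]]
det(C) = 5·5 - 5·0 = 25 - 0 = 25
Since det(C) ≠ 0, rank(C) = 2 and the system is completely controllable.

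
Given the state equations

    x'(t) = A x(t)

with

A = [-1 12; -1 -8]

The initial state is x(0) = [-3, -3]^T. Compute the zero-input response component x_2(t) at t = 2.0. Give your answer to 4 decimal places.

det(sI - A) = s^2 - (tr A)s + det A, with tr A = (-1) + (-8) = -9 and det A = (-1)·(-8) - 12·(-1) = 8 - (-12) = 20.
So p(s) = det(sI - A) = s^2 + 9s + 20.
Factor s^2 + 9s + 20: two numbers with sum -9 and product 20 are -4 and -5, so s^2 + 9s + 20 = (s + 4)(s + 5).
Hence p(s) = (s + 4) (s + 5), with roots -5, -4.
The eigenvalues -5, -4 are distinct and real, so A is diagonalisable and x(t) = e^{At} x(0) = V diag(e^{λ_i t}) V^{-1} x(0), where the columns of V are the eigenvectors.
λ = -5: A - (-5)I = [[4, 12], [-1, -3]]. Row 1 gives 4·v1 + 12·v2 = 0, so take v_1 = [-3, 1]^T.
λ = -4: A - (-4)I = [[3, 12], [-1, -4]]. Row 1 gives 3·v1 + 12·v2 = 0, so take v_2 = [4, -1]^T.
V = [v_1 v_2] = [[-3, 4], [1, -1]] has det V = -1, so V^{-1} = adj(V)/det V = [[1, 4], [1, 3]].
Modal coordinates z(0) = V^{-1} x(0): 1·(-3) + 4·(-3) = -15; 1·(-3) + 3·(-3) = -12; so z(0) = [-15, -12]^T.
x_2(t) = Σ_i (v_i)_2 · z_i(0) · e^{λ_i t} (row 2 of V times the modal terms).
x_2(2.0) = 1·(-15)·e^{-5·2.0} + (-1)·(-12)·e^{-4·2.0} = (-15)·0.000045 + 12·0.000335 = 0.0033.

0.0033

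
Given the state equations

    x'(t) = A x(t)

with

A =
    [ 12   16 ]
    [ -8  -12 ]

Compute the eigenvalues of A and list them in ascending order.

-4, 4

det(sI - A) = s^2 - (tr A)s + det A, with tr A = 12 + (-12) = 0 and det A = 12·(-12) - 16·(-8) = -144 - (-128) = -16.
So p(s) = det(sI - A) = s^2 - 16.
Factor s^2 - 16: two numbers with sum 0 and product -16 are 4 and -4, so s^2 - 16 = (s - 4)(s + 4).
Hence p(s) = (s - 4) (s + 4), with roots -4, 4.
At least one eigenvalue has non-negative real part, so the system is not asymptotically stable.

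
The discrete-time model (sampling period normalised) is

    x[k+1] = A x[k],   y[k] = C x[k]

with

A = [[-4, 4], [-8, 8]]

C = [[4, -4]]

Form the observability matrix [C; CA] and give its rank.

CA = [[16, -16]]
Observability matrix O = [C; CA] = [[4, -4], [16, -16]]
Every row of O is a scalar multiple of row 1 = [4, -4] (multipliers 1, 4), so the rows span a one-dimensional space.
O ≠ 0, hence rank(O) = 1.
rank(O) = 1 < n = 2, so the pair (A, C) is not completely observable.

1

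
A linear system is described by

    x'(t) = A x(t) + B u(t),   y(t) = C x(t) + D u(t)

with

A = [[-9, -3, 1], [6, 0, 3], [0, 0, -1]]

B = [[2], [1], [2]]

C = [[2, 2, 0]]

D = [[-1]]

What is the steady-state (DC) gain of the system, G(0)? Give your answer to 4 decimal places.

G(0) = C(-A)^{-1}B + D = -C A^{-1} B + D.
det A = -18, so A^{-1} = (1/-18)·adj(A) = [[0, 1/6, 1/2], [-1/3, -1/2, -11/6], [0, 0, -1]]
A^{-1} B = [7/6, -29/6, -2]^T
C A^{-1} B = -22/3
G(0) = D - C A^{-1} B = -1 - (-22/3) = 19/3 ≈ 6.3333

6.3333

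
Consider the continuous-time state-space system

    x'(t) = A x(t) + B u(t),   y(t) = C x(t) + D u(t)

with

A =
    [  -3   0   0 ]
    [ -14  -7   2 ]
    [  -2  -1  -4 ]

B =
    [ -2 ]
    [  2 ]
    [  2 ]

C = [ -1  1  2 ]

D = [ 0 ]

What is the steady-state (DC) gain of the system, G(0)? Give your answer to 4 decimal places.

3.2000

G(0) = C(-A)^{-1}B + D = -C A^{-1} B + D.
det A = -90, so A^{-1} = (1/-90)·adj(A) = [[-1/3, 0, 0], [2/3, -2/15, -1/15], [0, 1/30, -7/30]]
A^{-1} B = [2/3, -26/15, -2/5]^T
C A^{-1} B = -16/5
G(0) = D - C A^{-1} B = 0 - (-16/5) = 16/5 ≈ 3.2000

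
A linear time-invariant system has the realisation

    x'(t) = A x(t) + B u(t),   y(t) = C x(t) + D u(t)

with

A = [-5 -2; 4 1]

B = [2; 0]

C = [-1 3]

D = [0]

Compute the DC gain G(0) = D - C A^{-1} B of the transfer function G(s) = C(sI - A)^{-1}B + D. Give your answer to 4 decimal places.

8.6667

G(0) = C(-A)^{-1}B + D = -C A^{-1} B + D.
det A = 3, so A^{-1} = (1/3)·adj(A) = [[1/3, 2/3], [-4/3, -5/3]]
A^{-1} B = [2/3, -8/3]^T
C A^{-1} B = -26/3
G(0) = D - C A^{-1} B = 0 - (-26/3) = 26/3 ≈ 8.6667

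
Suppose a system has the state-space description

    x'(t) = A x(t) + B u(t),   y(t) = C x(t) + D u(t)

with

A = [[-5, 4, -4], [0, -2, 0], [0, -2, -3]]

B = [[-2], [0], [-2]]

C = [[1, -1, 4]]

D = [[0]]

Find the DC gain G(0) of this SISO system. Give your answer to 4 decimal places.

-2.5333

G(0) = C(-A)^{-1}B + D = -C A^{-1} B + D.
det A = -30, so A^{-1} = (1/-30)·adj(A) = [[-1/5, -2/3, 4/15], [0, -1/2, 0], [0, 1/3, -1/3]]
A^{-1} B = [-2/15, 0, 2/3]^T
C A^{-1} B = 38/15
G(0) = D - C A^{-1} B = 0 - (38/15) = -38/15 ≈ -2.5333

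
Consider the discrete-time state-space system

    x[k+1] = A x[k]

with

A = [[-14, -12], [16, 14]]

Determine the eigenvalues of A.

det(zI - A) = z^2 - (tr A)z + det A, with tr A = (-14) + 14 = 0 and det A = (-14)·14 - (-12)·16 = -196 - (-192) = -4.
So p(z) = det(zI - A) = z^2 - 4.
Factor z^2 - 4: two numbers with sum 0 and product -4 are 2 and -2, so z^2 - 4 = (z - 2)(z + 2).
Hence p(z) = (z - 2) (z + 2), with roots -2, 2.

-2, 2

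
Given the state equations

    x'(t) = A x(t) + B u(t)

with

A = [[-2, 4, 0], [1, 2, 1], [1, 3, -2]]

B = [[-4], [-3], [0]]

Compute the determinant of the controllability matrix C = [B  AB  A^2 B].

AB = [[-4], [-10], [-13]]
A^2B = [[-32], [-37], [-8]]
Controllability matrix C = [B  AB  A^2B] = [[-4, -4, -32], [-3, -10, -37], [0, -13, -8]]
Expanding along the first row, det(C) = (-4)·((-10)·(-8) - (-37)·(-13)) - (-4)·((-3)·(-8) - (-37)·0) + (-32)·((-3)·(-13) - (-10)·0) = (-4)·(-401) - (-4)·24 + (-32)·39 = 452
Since det(C) ≠ 0, rank(C) = 3 and the system is completely controllable.

452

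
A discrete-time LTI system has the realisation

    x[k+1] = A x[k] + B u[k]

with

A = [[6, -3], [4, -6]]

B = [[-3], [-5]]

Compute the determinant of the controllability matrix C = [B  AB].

-69

AB = [[-3], [18]]
Controllability matrix C = [B  AB] = [[-3, -3], [-5, 18]]
det(C) = (-3)·18 - (-3)·(-5) = -54 - 15 = -69
Since det(C) ≠ 0, rank(C) = 2 and the system is completely controllable.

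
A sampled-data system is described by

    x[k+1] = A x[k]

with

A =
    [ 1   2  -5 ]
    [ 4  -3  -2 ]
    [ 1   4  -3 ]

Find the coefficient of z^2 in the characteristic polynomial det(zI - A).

5

Expand det(zI - A) for the 3×3 matrix.
p(z) = z^3 + 5z^2 + 8z + 58.
(Check: constant term = det(-A) = (-1)^3 det A = 58; coefficient of z^2 = -tr A = 5.)
The coefficient of z^2 is 5.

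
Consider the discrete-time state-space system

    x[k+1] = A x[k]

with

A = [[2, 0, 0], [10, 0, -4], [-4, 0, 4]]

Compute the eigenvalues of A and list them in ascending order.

0, 2, 4

det(zI - A) = z^3 - (tr A)z^2 + (M11 + M22 + M33)z - det A, where Mii is the 2×2 principal minor of A obtained by deleting row i and column i.
tr A = 2 + 0 + 4 = 6; M11 = 0·4 - (-4)·0 = 0 - 0 = 0; M22 = 2·4 - 0·(-4) = 8 - 0 = 8; M33 = 2·0 - 0·10 = 0 - 0 = 0; sum of minors = 8.
det A = 2·(0·4 - (-4)·0) - 0·(10·4 - (-4)·(-4)) + 0·(10·0 - 0·(-4)) = 2·0 - 0·24 + 0·0 = 0.
So p(z) = det(zI - A) = z^3 - 6z^2 + 8z.
The constant term is 0, so p(z) = z(z^2 - 6z + 8).
Factor z^2 - 6z + 8: two numbers with sum 6 and product 8 are 4 and 2, so z^2 - 6z + 8 = (z - 4)(z - 2).
Hence p(z) = z (z - 4) (z - 2), with roots 0, 2, 4.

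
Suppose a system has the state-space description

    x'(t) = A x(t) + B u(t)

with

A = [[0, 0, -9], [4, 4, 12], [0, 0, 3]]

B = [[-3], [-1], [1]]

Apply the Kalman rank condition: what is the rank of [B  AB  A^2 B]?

2

AB = [[-9], [-4], [3]]
A^2B = [[-27], [-16], [9]]
Controllability matrix C = [B  AB  A^2B] = [[-3, -9, -27], [-1, -4, -16], [1, 3, 9]]
The rows r1, r2, r3 of C are linearly dependent: r1 + 3·r3 = 0 (check each entry), so rank(C) ≤ 2.
The 2×2 minor from rows 1, 2, columns 1, 2 is (-3)·(-4) - (-9)·(-1) = 12 - 9 = 3 ≠ 0, so rank(C) = 2.
rank(C) = 2 < n = 3, so the pair (A, B) is not completely controllable.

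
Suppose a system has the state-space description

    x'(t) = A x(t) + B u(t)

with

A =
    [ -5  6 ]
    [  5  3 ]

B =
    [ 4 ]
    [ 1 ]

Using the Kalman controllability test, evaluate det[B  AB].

AB = [[-14], [23]]
Controllability matrix C = [B  AB] = [[4, -14], [1, 23]]
det(C) = 4·23 - (-14)·1 = 92 - (-14) = 106
Since det(C) ≠ 0, rank(C) = 2 and the system is completely controllable.

106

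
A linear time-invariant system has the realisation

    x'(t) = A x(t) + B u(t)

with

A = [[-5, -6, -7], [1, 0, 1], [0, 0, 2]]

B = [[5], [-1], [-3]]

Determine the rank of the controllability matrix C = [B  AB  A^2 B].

2

AB = [[2], [2], [-6]]
A^2B = [[20], [-4], [-12]]
Controllability matrix C = [B  AB  A^2B] = [[5, 2, 20], [-1, 2, -4], [-3, -6, -12]]
The rows r1, r2, r3 of C are linearly dependent: r1 + 2·r2 + r3 = 0 (check each entry), so rank(C) ≤ 2.
The 2×2 minor from rows 1, 2, columns 1, 2 is 5·2 - 2·(-1) = 10 - (-2) = 12 ≠ 0, so rank(C) = 2.
rank(C) = 2 < n = 3, so the pair (A, B) is not completely controllable.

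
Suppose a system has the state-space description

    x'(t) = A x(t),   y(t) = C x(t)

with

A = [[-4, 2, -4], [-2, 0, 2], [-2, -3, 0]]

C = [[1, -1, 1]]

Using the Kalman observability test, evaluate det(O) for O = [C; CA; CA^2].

160

CA = [[-4, -1, -6]]
CA^2 = [[30, 10, 14]]
Observability matrix O = [C; CA; CA^2] = [[1, -1, 1], [-4, -1, -6], [30, 10, 14]]
Expanding along the first row, det(O) = 1·((-1)·14 - (-6)·10) - (-1)·((-4)·14 - (-6)·30) + 1·((-4)·10 - (-1)·30) = 1·46 - (-1)·124 + 1·(-10) = 160
Since det(O) ≠ 0, rank(O) = 3 and the system is completely observable.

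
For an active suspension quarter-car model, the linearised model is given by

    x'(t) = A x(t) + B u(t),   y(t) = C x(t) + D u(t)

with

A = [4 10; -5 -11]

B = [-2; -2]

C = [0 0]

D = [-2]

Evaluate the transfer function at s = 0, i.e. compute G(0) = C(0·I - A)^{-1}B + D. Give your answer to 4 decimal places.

-2.0000

G(0) = C(-A)^{-1}B + D = -C A^{-1} B + D.
det A = 6, so A^{-1} = (1/6)·adj(A) = [[-11/6, -5/3], [5/6, 2/3]]
A^{-1} B = [7, -3]^T
C A^{-1} B = 0
G(0) = D - C A^{-1} B = -2 - (0) = -2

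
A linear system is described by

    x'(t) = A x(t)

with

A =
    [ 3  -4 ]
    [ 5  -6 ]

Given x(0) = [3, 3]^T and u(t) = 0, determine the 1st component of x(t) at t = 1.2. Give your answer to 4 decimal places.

det(sI - A) = s^2 - (tr A)s + det A, with tr A = 3 + (-6) = -3 and det A = 3·(-6) - (-4)·5 = -18 - (-20) = 2.
So p(s) = det(sI - A) = s^2 + 3s + 2.
Factor s^2 + 3s + 2: two numbers with sum -3 and product 2 are -1 and -2, so s^2 + 3s + 2 = (s + 1)(s + 2).
Hence p(s) = (s + 1) (s + 2), with roots -2, -1.
The eigenvalues -2, -1 are distinct and real, so A is diagonalisable and x(t) = e^{At} x(0) = V diag(e^{λ_i t}) V^{-1} x(0), where the columns of V are the eigenvectors.
λ = -2: A - (-2)I = [[5, -4], [5, -4]]. Row 1 gives 5·v1 + (-4)·v2 = 0, so take v_1 = [4, 5]^T.
λ = -1: A - (-1)I = [[4, -4], [5, -5]]. Row 1 gives 4·v1 + (-4)·v2 = 0, so take v_2 = [1, 1]^T.
V = [v_1 v_2] = [[4, 1], [5, 1]] has det V = -1, so V^{-1} = adj(V)/det V = [[-1, 1], [5, -4]].
Modal coordinates z(0) = V^{-1} x(0): (-1)·3 + 1·3 = 0; 5·3 + (-4)·3 = 3; so z(0) = [0, 3]^T.
x_1(t) = Σ_i (v_i)_1 · z_i(0) · e^{λ_i t} (row 1 of V times the modal terms).
x_1(1.2) = 4·0·e^{-2·1.2} + 1·3·e^{-1·1.2} = 0·0.090718 + 3·0.301194 = 0.9036.

0.9036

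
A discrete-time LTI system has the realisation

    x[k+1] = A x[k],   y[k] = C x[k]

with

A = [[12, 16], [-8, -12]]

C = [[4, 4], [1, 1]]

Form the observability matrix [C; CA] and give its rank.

CA = [[16, 16], [4, 4]]
Observability matrix O = [C; CA] = [[4, 4], [1, 1], [16, 16], [4, 4]]
Every row of O is a scalar multiple of row 1 = [4, 4] (multipliers 1, 1/4, 4, 1), so the rows span a one-dimensional space.
O ≠ 0, hence rank(O) = 1.
rank(O) = 1 < n = 2, so the pair (A, C) is not completely observable.

1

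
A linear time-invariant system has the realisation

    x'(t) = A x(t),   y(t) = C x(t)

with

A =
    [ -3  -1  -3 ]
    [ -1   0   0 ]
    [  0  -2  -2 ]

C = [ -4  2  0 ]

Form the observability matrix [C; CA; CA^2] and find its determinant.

-504

CA = [[10, 4, 12]]
CA^2 = [[-34, -34, -54]]
Observability matrix O = [C; CA; CA^2] = [[-4, 2, 0], [10, 4, 12], [-34, -34, -54]]
Expanding along the first row, det(O) = (-4)·(4·(-54) - 12·(-34)) - 2·(10·(-54) - 12·(-34)) + 0·(10·(-34) - 4·(-34)) = (-4)·192 - 2·(-132) + 0·(-204) = -504
Since det(O) ≠ 0, rank(O) = 3 and the system is completely observable.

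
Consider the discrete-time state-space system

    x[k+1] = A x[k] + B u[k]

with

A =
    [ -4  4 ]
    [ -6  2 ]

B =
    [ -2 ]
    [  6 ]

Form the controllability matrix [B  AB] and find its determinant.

AB = [[32], [24]]
Controllability matrix C = [B  AB] = [[-2, 32], [6, 24]]
det(C) = (-2)·24 - 32·6 = -48 - 192 = -240
Since det(C) ≠ 0, rank(C) = 2 and the system is completely controllable.

-240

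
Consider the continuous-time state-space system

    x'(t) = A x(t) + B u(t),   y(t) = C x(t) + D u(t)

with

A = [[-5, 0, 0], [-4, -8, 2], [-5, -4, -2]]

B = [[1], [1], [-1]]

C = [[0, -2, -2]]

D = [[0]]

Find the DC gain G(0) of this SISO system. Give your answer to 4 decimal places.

G(0) = C(-A)^{-1}B + D = -C A^{-1} B + D.
det A = -120, so A^{-1} = (1/-120)·adj(A) = [[-1/5, 0, 0], [3/20, -1/12, -1/12], [1/5, 1/6, -1/3]]
A^{-1} B = [-1/5, 3/20, 7/10]^T
C A^{-1} B = -17/10
G(0) = D - C A^{-1} B = 0 - (-17/10) = 17/10 ≈ 1.7000

1.7000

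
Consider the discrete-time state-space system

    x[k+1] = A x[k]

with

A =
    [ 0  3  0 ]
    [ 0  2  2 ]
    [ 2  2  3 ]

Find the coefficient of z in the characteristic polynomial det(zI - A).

Expand det(zI - A) for the 3×3 matrix.
p(z) = z^3 - 5z^2 + 2z - 12.
(Check: constant term = det(-A) = (-1)^3 det A = -12; coefficient of z^2 = -tr A = -5.)
The coefficient of z is 2.

2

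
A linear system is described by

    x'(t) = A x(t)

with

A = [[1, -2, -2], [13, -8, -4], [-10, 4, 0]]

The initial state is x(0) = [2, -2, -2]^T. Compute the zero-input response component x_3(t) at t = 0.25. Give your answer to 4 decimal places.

-6.5139

det(sI - A) = s^3 - (tr A)s^2 + (M11 + M22 + M33)s - det A, where Mii is the 2×2 principal minor of A obtained by deleting row i and column i.
tr A = 1 + (-8) + 0 = -7; M11 = (-8)·0 - (-4)·4 = 0 - (-16) = 16; M22 = 1·0 - (-2)·(-10) = 0 - 20 = -20; M33 = 1·(-8) - (-2)·13 = -8 - (-26) = 18; sum of minors = 14.
det A = 1·((-8)·0 - (-4)·4) - (-2)·(13·0 - (-4)·(-10)) + (-2)·(13·4 - (-8)·(-10)) = 1·16 - (-2)·(-40) + (-2)·(-28) = -8.
So p(s) = det(sI - A) = s^3 + 7s^2 + 14s + 8.
Rational-root test: any integer root divides 8. Testing small divisors, s = -1 works: p(-1) = -1 + 7 + (-14) + 8 = 0, so (s + 1) is a factor.
Dividing, p(s) = (s + 1)(s^2 + 6s + 8).
Factor s^2 + 6s + 8: two numbers with sum -6 and product 8 are -2 and -4, so s^2 + 6s + 8 = (s + 2)(s + 4).
Hence p(s) = (s + 1) (s + 2) (s + 4), with roots -4, -2, -1.
The eigenvalues -4, -2, -1 are distinct and real, so A is diagonalisable and x(t) = e^{At} x(0) = V diag(e^{λ_i t}) V^{-1} x(0), where the columns of V are the eigenvectors.
λ = -4: A - (-4)I = [[5, -2, -2], [13, -4, -4], [-10, 4, 4]]. v must be orthogonal to every row; (row 1) × (row 2) = [0, -6, 6], so take v_1 = [0, -1, 1]^T.
λ = -2: A - (-2)I = [[3, -2, -2], [13, -6, -4], [-10, 4, 2]]. v must be orthogonal to every row; (row 1) × (row 2) = [-4, -14, 8], so take v_2 = [2, 7, -4]^T.
λ = -1: A - (-1)I = [[2, -2, -2], [13, -7, -4], [-10, 4, 1]]. v must be orthogonal to every row; (row 1) × (row 2) = [-6, -18, 12], so take v_3 = [1, 3, -2]^T.
V = [v_1 v_2 v_3] = [[0, 2, 1], [-1, 7, 3], [1, -4, -2]] has det V = -1, so V^{-1} = adj(V)/det V = [[2, 0, 1], [-1, 1, 1], [3, -2, -2]].
Modal coordinates z(0) = V^{-1} x(0): 2·2 + 0·(-2) + 1·(-2) = 2; (-1)·2 + 1·(-2) + 1·(-2) = -6; 3·2 + (-2)·(-2) + (-2)·(-2) = 14; so z(0) = [2, -6, 14]^T.
x_3(t) = Σ_i (v_i)_3 · z_i(0) · e^{λ_i t} (row 3 of V times the modal terms).
x_3(0.25) = 1·2·e^{-4·0.25} + (-4)·(-6)·e^{-2·0.25} + (-2)·14·e^{-1·0.25} = 2·0.367879 + 24·0.606531 + (-28)·0.778801 = -6.5139.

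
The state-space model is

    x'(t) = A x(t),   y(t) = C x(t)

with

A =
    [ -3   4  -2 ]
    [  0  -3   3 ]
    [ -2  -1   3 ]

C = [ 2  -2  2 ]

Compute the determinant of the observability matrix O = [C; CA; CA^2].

432

CA = [[-10, 12, -4]]
CA^2 = [[38, -72, 44]]
Observability matrix O = [C; CA; CA^2] = [[2, -2, 2], [-10, 12, -4], [38, -72, 44]]
Expanding along the first row, det(O) = 2·(12·44 - (-4)·(-72)) - (-2)·((-10)·44 - (-4)·38) + 2·((-10)·(-72) - 12·38) = 2·240 - (-2)·(-288) + 2·264 = 432
Since det(O) ≠ 0, rank(O) = 3 and the system is completely observable.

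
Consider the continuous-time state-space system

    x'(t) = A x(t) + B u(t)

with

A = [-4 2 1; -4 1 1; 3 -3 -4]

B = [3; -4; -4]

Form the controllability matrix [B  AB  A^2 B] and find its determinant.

AB = [[-24], [-20], [37]]
A^2B = [[93], [113], [-160]]
Controllability matrix C = [B  AB  A^2B] = [[3, -24, 93], [-4, -20, 113], [-4, 37, -160]]
Expanding along the first row, det(C) = 3·((-20)·(-160) - 113·37) - (-24)·((-4)·(-160) - 113·(-4)) + 93·((-4)·37 - (-20)·(-4)) = 3·(-981) - (-24)·1092 + 93·(-228) = 2061
Since det(C) ≠ 0, rank(C) = 3 and the system is completely controllable.

2061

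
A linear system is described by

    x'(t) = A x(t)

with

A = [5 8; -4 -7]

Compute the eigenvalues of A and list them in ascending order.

-3, 1

det(sI - A) = s^2 - (tr A)s + det A, with tr A = 5 + (-7) = -2 and det A = 5·(-7) - 8·(-4) = -35 - (-32) = -3.
So p(s) = det(sI - A) = s^2 + 2s - 3.
Factor s^2 + 2s - 3: two numbers with sum -2 and product -3 are 1 and -3, so s^2 + 2s - 3 = (s - 1)(s + 3).
Hence p(s) = (s - 1) (s + 3), with roots -3, 1.
At least one eigenvalue has non-negative real part, so the system is not asymptotically stable.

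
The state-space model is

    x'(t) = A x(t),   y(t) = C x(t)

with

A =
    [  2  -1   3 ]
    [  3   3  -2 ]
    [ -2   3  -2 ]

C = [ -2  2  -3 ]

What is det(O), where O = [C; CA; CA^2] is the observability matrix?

CA = [[8, -1, -4]]
CA^2 = [[21, -23, 34]]
Observability matrix O = [C; CA; CA^2] = [[-2, 2, -3], [8, -1, -4], [21, -23, 34]]
Expanding along the first row, det(O) = (-2)·((-1)·34 - (-4)·(-23)) - 2·(8·34 - (-4)·21) + (-3)·(8·(-23) - (-1)·21) = (-2)·(-126) - 2·356 + (-3)·(-163) = 29
Since det(O) ≠ 0, rank(O) = 3 and the system is completely observable.

29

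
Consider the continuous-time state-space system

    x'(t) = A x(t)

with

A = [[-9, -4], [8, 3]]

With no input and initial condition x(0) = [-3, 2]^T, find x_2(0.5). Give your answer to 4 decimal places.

det(sI - A) = s^2 - (tr A)s + det A, with tr A = (-9) + 3 = -6 and det A = (-9)·3 - (-4)·8 = -27 - (-32) = 5.
So p(s) = det(sI - A) = s^2 + 6s + 5.
Factor s^2 + 6s + 5: two numbers with sum -6 and product 5 are -1 and -5, so s^2 + 6s + 5 = (s + 1)(s + 5).
Hence p(s) = (s + 1) (s + 5), with roots -5, -1.
The eigenvalues -5, -1 are distinct and real, so A is diagonalisable and x(t) = e^{At} x(0) = V diag(e^{λ_i t}) V^{-1} x(0), where the columns of V are the eigenvectors.
λ = -5: A - (-5)I = [[-4, -4], [8, 8]]. Row 1 gives (-4)·v1 + (-4)·v2 = 0, so take v_1 = [1, -1]^T.
λ = -1: A - (-1)I = [[-8, -4], [8, 4]]. Row 1 gives (-8)·v1 + (-4)·v2 = 0, so take v_2 = [-1, 2]^T.
V = [v_1 v_2] = [[1, -1], [-1, 2]] has det V = 1, so V^{-1} = adj(V)/det V = [[2, 1], [1, 1]].
Modal coordinates z(0) = V^{-1} x(0): 2·(-3) + 1·2 = -4; 1·(-3) + 1·2 = -1; so z(0) = [-4, -1]^T.
x_2(t) = Σ_i (v_i)_2 · z_i(0) · e^{λ_i t} (row 2 of V times the modal terms).
x_2(0.5) = (-1)·(-4)·e^{-5·0.5} + 2·(-1)·e^{-1·0.5} = 4·0.082085 + (-2)·0.606531 = -0.8847.

-0.8847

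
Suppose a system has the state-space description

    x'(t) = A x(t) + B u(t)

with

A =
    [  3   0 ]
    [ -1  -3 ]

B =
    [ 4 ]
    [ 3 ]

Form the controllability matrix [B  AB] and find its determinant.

AB = [[12], [-13]]
Controllability matrix C = [B  AB] = [[4, 12], [3, -13]]
det(C) = 4·(-13) - 12·3 = -52 - 36 = -88
Since det(C) ≠ 0, rank(C) = 2 and the system is completely controllable.

-88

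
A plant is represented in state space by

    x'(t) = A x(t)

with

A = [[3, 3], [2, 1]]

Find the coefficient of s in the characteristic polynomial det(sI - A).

For a 2×2 matrix, det(sI - A) = s^2 - (tr A)s + det A.
tr A = 4, det A = -3.
So p(s) = s^2 - 4s - 3.
The coefficient of s is -4.

-4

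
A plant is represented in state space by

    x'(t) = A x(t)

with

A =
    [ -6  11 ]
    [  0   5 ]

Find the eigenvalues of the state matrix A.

det(sI - A) = s^2 - (tr A)s + det A, with tr A = (-6) + 5 = -1 and det A = (-6)·5 - 11·0 = -30 - 0 = -30.
So p(s) = det(sI - A) = s^2 + s - 30.
Factor s^2 + s - 30: two numbers with sum -1 and product -30 are 5 and -6, so s^2 + s - 30 = (s - 5)(s + 6).
Hence p(s) = (s - 5) (s + 6), with roots -6, 5.
At least one eigenvalue has non-negative real part, so the system is not asymptotically stable.

-6, 5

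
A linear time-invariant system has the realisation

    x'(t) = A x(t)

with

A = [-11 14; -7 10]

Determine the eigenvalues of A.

det(sI - A) = s^2 - (tr A)s + det A, with tr A = (-11) + 10 = -1 and det A = (-11)·10 - 14·(-7) = -110 - (-98) = -12.
So p(s) = det(sI - A) = s^2 + s - 12.
Factor s^2 + s - 12: two numbers with sum -1 and product -12 are 3 and -4, so s^2 + s - 12 = (s - 3)(s + 4).
Hence p(s) = (s - 3) (s + 4), with roots -4, 3.
At least one eigenvalue has non-negative real part, so the system is not asymptotically stable.

-4, 3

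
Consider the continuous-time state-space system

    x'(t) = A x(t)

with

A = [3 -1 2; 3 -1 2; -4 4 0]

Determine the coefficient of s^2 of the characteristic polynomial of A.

-2

Expand det(sI - A) for the 3×3 matrix.
p(s) = s^3 - 2s^2.
(Check: constant term = det(-A) = (-1)^3 det A = 0; coefficient of s^2 = -tr A = -2.)
The coefficient of s^2 is -2.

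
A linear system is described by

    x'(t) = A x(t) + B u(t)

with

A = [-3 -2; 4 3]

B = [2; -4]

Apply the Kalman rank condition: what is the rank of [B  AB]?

1

AB = [[2], [-4]]
Controllability matrix C = [B  AB] = [[2, 2], [-4, -4]]
Every column of C is a scalar multiple of column 1 = [2, -4] (multipliers 1, 1), so the columns span a one-dimensional space.
C ≠ 0, hence rank(C) = 1.
rank(C) = 1 < n = 2, so the pair (A, B) is not completely controllable.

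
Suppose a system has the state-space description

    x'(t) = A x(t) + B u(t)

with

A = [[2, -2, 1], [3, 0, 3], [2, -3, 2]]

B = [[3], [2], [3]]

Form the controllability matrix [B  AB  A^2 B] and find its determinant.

AB = [[5], [18], [6]]
A^2B = [[-20], [33], [-32]]
Controllability matrix C = [B  AB  A^2B] = [[3, 5, -20], [2, 18, 33], [3, 6, -32]]
Expanding along the first row, det(C) = 3·(18·(-32) - 33·6) - 5·(2·(-32) - 33·3) + (-20)·(2·6 - 18·3) = 3·(-774) - 5·(-163) + (-20)·(-42) = -667
Since det(C) ≠ 0, rank(C) = 3 and the system is completely controllable.

-667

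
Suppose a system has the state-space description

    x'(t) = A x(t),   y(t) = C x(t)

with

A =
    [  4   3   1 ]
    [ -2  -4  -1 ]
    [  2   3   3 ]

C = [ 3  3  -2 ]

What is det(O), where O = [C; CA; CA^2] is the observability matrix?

CA = [[2, -9, -6]]
CA^2 = [[14, 24, -7]]
Observability matrix O = [C; CA; CA^2] = [[3, 3, -2], [2, -9, -6], [14, 24, -7]]
Expanding along the first row, det(O) = 3·((-9)·(-7) - (-6)·24) - 3·(2·(-7) - (-6)·14) + (-2)·(2·24 - (-9)·14) = 3·207 - 3·70 + (-2)·174 = 63
Since det(O) ≠ 0, rank(O) = 3 and the system is completely observable.

63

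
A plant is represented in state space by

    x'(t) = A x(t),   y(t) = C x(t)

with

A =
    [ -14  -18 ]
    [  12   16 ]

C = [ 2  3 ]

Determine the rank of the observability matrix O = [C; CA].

1

CA = [[8, 12]]
Observability matrix O = [C; CA] = [[2, 3], [8, 12]]
Every row of O is a scalar multiple of row 1 = [2, 3] (multipliers 1, 4), so the rows span a one-dimensional space.
O ≠ 0, hence rank(O) = 1.
rank(O) = 1 < n = 2, so the pair (A, C) is not completely observable.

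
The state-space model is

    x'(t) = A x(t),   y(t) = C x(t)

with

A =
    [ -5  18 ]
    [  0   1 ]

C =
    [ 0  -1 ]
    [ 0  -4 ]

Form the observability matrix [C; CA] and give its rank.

CA = [[0, -1], [0, -4]]
Observability matrix O = [C; CA] = [[0, -1], [0, -4], [0, -1], [0, -4]]
Every row of O is a scalar multiple of row 1 = [0, -1] (multipliers 1, 4, 1, 4), so the rows span a one-dimensional space.
O ≠ 0, hence rank(O) = 1.
rank(O) = 1 < n = 2, so the pair (A, C) is not completely observable.

1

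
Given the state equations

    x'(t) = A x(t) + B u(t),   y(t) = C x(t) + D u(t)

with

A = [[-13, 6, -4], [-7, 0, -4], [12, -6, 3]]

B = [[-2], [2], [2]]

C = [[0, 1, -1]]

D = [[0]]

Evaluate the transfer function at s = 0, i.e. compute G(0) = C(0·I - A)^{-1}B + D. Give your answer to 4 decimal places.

G(0) = C(-A)^{-1}B + D = -C A^{-1} B + D.
det A = -18, so A^{-1} = (1/-18)·adj(A) = [[4/3, -1/3, 4/3], [3/2, -1/2, 4/3], [-7/3, 1/3, -7/3]]
A^{-1} B = [-2/3, -4/3, 2/3]^T
C A^{-1} B = -2
G(0) = D - C A^{-1} B = 0 - (-2) = 2

2.0000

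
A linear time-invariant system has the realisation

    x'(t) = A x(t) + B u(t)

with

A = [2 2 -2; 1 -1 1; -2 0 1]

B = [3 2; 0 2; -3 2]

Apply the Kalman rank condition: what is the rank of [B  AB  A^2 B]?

3

AB = [[12, 4], [0, 2], [-9, -2]]
A^2B = [[42, 16], [3, 0], [-33, -10]]
Controllability matrix C = [B  AB  A^2B] = [[3, 2, 12, 4, 42, 16], [0, 2, 0, 2, 3, 0], [-3, 2, -9, -2, -33, -10]]
Take the 3×3 submatrix of C formed by columns 1, 2, 3: [[3, 2, 12], [0, 2, 0], [-3, 2, -9]]. Its determinant is 3·(2·(-9) - 0·2) - 2·(0·(-9) - 0·(-3)) + 12·(0·2 - 2·(-3)) = 3·(-18) - 2·0 + 12·6 = 18 ≠ 0.
So rank(C) ≥ 3; since C has 3 rows, rank(C) = 3.
rank(C) = 3 = n, so the pair (A, B) is completely controllable.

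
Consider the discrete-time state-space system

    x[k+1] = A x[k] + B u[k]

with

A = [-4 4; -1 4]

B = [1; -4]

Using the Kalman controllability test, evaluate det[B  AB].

AB = [[-20], [-17]]
Controllability matrix C = [B  AB] = [[1, -20], [-4, -17]]
det(C) = 1·(-17) - (-20)·(-4) = -17 - 80 = -97
Since det(C) ≠ 0, rank(C) = 2 and the system is completely controllable.

-97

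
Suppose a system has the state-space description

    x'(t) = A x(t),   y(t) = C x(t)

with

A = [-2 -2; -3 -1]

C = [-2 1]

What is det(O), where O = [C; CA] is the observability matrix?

CA = [[1, 3]]
Observability matrix O = [C; CA] = [[-2, 1], [1, 3]]
det(O) = (-2)·3 - 1·1 = -6 - 1 = -7
Since det(O) ≠ 0, rank(O) = 2 and the system is completely observable.

-7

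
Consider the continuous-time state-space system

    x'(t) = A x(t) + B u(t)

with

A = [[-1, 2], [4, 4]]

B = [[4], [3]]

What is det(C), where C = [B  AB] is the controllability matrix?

AB = [[2], [28]]
Controllability matrix C = [B  AB] = [[4, 2], [3, 28]]
det(C) = 4·28 - 2·3 = 112 - 6 = 106
Since det(C) ≠ 0, rank(C) = 2 and the system is completely controllable.

106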